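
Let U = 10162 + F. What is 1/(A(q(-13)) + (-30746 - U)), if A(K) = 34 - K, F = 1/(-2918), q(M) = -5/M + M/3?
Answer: -113802/4651093537 ≈ -2.4468e-5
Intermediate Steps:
q(M) = -5/M + M/3 (q(M) = -5/M + M*(⅓) = -5/M + M/3)
F = -1/2918 ≈ -0.00034270
U = 29652715/2918 (U = 10162 - 1/2918 = 29652715/2918 ≈ 10162.)
1/(A(q(-13)) + (-30746 - U)) = 1/((34 - (-5/(-13) + (⅓)*(-13))) + (-30746 - 1*29652715/2918)) = 1/((34 - (-5*(-1/13) - 13/3)) + (-30746 - 29652715/2918)) = 1/((34 - (5/13 - 13/3)) - 119369543/2918) = 1/((34 - 1*(-154/39)) - 119369543/2918) = 1/((34 + 154/39) - 119369543/2918) = 1/(1480/39 - 119369543/2918) = 1/(-4651093537/113802) = -113802/4651093537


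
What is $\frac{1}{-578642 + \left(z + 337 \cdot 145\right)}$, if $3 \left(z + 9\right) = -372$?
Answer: $- \frac{1}{529910} \approx -1.8871 \cdot 10^{-6}$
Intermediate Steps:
$z = -133$ ($z = -9 + \frac{1}{3} \left(-372\right) = -9 - 124 = -133$)
$\frac{1}{-578642 + \left(z + 337 \cdot 145\right)} = \frac{1}{-578642 + \left(-133 + 337 \cdot 145\right)} = \frac{1}{-578642 + \left(-133 + 48865\right)} = \frac{1}{-578642 + 48732} = \frac{1}{-529910} = - \frac{1}{529910}$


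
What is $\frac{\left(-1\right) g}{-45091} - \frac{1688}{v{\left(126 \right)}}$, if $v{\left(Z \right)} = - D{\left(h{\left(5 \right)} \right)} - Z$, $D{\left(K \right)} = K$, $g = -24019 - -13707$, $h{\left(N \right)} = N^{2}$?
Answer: $\frac{74556496}{6808741} \approx 10.95$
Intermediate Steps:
$g = -10312$ ($g = -24019 + 13707 = -10312$)
$v{\left(Z \right)} = -25 - Z$ ($v{\left(Z \right)} = - 5^{2} - Z = \left(-1\right) 25 - Z = -25 - Z$)
$\frac{\left(-1\right) g}{-45091} - \frac{1688}{v{\left(126 \right)}} = \frac{\left(-1\right) \left(-10312\right)}{-45091} - \frac{1688}{-25 - 126} = 10312 \left(- \frac{1}{45091}\right) - \frac{1688}{-25 - 126} = - \frac{10312}{45091} - \frac{1688}{-151} = - \frac{10312}{45091} - - \frac{1688}{151} = - \frac{10312}{45091} + \frac{1688}{151} = \frac{74556496}{6808741}$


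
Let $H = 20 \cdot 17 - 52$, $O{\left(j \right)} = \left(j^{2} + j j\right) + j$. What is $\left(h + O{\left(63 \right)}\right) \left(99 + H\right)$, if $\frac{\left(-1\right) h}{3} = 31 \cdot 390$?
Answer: $-10940103$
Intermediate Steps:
$O{\left(j \right)} = j + 2 j^{2}$ ($O{\left(j \right)} = \left(j^{2} + j^{2}\right) + j = 2 j^{2} + j = j + 2 j^{2}$)
$H = 288$ ($H = 340 - 52 = 288$)
$h = -36270$ ($h = - 3 \cdot 31 \cdot 390 = \left(-3\right) 12090 = -36270$)
$\left(h + O{\left(63 \right)}\right) \left(99 + H\right) = \left(-36270 + 63 \left(1 + 2 \cdot 63\right)\right) \left(99 + 288\right) = \left(-36270 + 63 \left(1 + 126\right)\right) 387 = \left(-36270 + 63 \cdot 127\right) 387 = \left(-36270 + 8001\right) 387 = \left(-28269\right) 387 = -10940103$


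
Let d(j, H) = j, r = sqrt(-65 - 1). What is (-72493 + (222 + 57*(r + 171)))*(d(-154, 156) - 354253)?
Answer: 22158943268 - 20201199*I*sqrt(66) ≈ 2.2159e+10 - 1.6412e+8*I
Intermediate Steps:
r = I*sqrt(66) (r = sqrt(-66) = I*sqrt(66) ≈ 8.124*I)
(-72493 + (222 + 57*(r + 171)))*(d(-154, 156) - 354253) = (-72493 + (222 + 57*(I*sqrt(66) + 171)))*(-154 - 354253) = (-72493 + (222 + 57*(171 + I*sqrt(66))))*(-354407) = (-72493 + (222 + (9747 + 57*I*sqrt(66))))*(-354407) = (-72493 + (9969 + 57*I*sqrt(66)))*(-354407) = (-62524 + 57*I*sqrt(66))*(-354407) = 22158943268 - 20201199*I*sqrt(66)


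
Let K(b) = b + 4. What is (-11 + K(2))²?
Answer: 25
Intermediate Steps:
K(b) = 4 + b
(-11 + K(2))² = (-11 + (4 + 2))² = (-11 + 6)² = (-5)² = 25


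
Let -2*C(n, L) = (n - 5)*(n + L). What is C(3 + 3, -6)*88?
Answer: 0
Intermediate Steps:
C(n, L) = -(-5 + n)*(L + n)/2 (C(n, L) = -(n - 5)*(n + L)/2 = -(-5 + n)*(L + n)/2)
C(3 + 3, -6)*88 = (-(3 + 3)**2/2 + (5/2)*(-6) + 5*(3 + 3)/2 - 1/2*(-6)*(3 + 3))*88 = (-1/2*6**2 - 15 + (5/2)*6 - 1/2*(-6)*6)*88 = (-1/2*36 - 15 + 15 + 18)*88 = (-18 - 15 + 15 + 18)*88 = 0*88 = 0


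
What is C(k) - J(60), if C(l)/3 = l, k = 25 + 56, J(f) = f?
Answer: 183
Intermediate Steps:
k = 81
C(l) = 3*l
C(k) - J(60) = 3*81 - 1*60 = 243 - 60 = 183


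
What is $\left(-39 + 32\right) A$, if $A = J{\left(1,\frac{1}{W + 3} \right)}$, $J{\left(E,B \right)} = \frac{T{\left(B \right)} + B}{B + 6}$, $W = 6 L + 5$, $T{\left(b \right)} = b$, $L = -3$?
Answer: $\frac{14}{59} \approx 0.23729$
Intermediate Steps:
$W = -13$ ($W = 6 \left(-3\right) + 5 = -18 + 5 = -13$)
$J{\left(E,B \right)} = \frac{2 B}{6 + B}$ ($J{\left(E,B \right)} = \frac{B + B}{B + 6} = \frac{2 B}{6 + B}$)
$A = - \frac{2}{59}$ ($A = \frac{2}{\left(-13 + 3\right) \left(6 + \frac{1}{-13 + 3}\right)} = \frac{2}{\left(-10\right) \left(6 + \frac{1}{-10}\right)} = 2 \left(- \frac{1}{10}\right) \frac{1}{6 - \frac{1}{10}} = 2 \left(- \frac{1}{10}\right) \frac{1}{\frac{59}{10}} = 2 \left(- \frac{1}{10}\right) \frac{10}{59} = - \frac{2}{59} \approx -0.033898$)
$\left(-39 + 32\right) A = \left(-39 + 32\right) \left(- \frac{2}{59}\right) = \left(-7\right) \left(- \frac{2}{59}\right) = \frac{14}{59}$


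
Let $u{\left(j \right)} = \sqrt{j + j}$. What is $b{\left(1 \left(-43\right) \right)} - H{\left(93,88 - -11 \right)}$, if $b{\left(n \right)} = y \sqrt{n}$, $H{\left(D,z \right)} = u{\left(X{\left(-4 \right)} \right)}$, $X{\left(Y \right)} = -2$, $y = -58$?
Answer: $i \left(-2 - 58 \sqrt{43}\right) \approx - 382.33 i$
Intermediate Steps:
$u{\left(j \right)} = \sqrt{2} \sqrt{j}$ ($u{\left(j \right)} = \sqrt{2 j} = \sqrt{2} \sqrt{j}$)
$H{\left(D,z \right)} = 2 i$ ($H{\left(D,z \right)} = \sqrt{2} \sqrt{-2} = \sqrt{2} i \sqrt{2} = 2 i$)
$b{\left(n \right)} = - 58 \sqrt{n}$
$b{\left(1 \left(-43\right) \right)} - H{\left(93,88 - -11 \right)} = - 58 \sqrt{1 \left(-43\right)} - 2 i = - 58 \sqrt{-43} - 2 i = - 58 i \sqrt{43} - 2 i = - 2 i - 58 i \sqrt{43}$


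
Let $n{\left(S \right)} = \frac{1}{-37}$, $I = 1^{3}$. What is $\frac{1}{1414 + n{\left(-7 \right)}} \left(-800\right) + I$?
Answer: $\frac{22717}{52317} \approx 0.43422$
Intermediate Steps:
$I = 1$
$n{\left(S \right)} = - \frac{1}{37}$
$\frac{1}{1414 + n{\left(-7 \right)}} \left(-800\right) + I = \frac{1}{1414 - \frac{1}{37}} \left(-800\right) + 1 = \frac{1}{\frac{52317}{37}} \left(-800\right) + 1 = \frac{37}{52317} \left(-800\right) + 1 = - \frac{29600}{52317} + 1 = \frac{22717}{52317}$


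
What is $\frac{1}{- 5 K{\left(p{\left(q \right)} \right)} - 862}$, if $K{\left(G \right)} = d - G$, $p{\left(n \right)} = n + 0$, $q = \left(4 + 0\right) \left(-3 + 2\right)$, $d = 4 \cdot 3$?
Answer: $- \frac{1}{942} \approx -0.0010616$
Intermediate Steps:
$d = 12$
$q = -4$ ($q = 4 \left(-1\right) = -4$)
$p{\left(n \right)} = n$
$K{\left(G \right)} = 12 - G$
$\frac{1}{- 5 K{\left(p{\left(q \right)} \right)} - 862} = \frac{1}{- 5 \left(12 - -4\right) - 862} = \frac{1}{- 5 \left(12 + 4\right) - 862} = \frac{1}{\left(-5\right) 16 - 862} = \frac{1}{-80 - 862} = \frac{1}{-942} = - \frac{1}{942}$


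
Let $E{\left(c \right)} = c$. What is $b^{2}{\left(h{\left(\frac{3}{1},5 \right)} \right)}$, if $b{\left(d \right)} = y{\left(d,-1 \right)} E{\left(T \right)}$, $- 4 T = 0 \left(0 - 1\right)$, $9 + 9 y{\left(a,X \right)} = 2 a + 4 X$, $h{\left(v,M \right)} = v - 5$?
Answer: $0$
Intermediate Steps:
$h{\left(v,M \right)} = -5 + v$ ($h{\left(v,M \right)} = v - 5 = -5 + v$)
$y{\left(a,X \right)} = -1 + \frac{2 a}{9} + \frac{4 X}{9}$ ($y{\left(a,X \right)} = -1 + \frac{2 a + 4 X}{9} = -1 + \left(\frac{2 a}{9} + \frac{4 X}{9}\right) = -1 + \frac{2 a}{9} + \frac{4 X}{9}$)
$T = 0$ ($T = - \frac{0 \left(0 - 1\right)}{4} = - \frac{0 \left(-1\right)}{4} = \left(- \frac{1}{4}\right) 0 = 0$)
$b{\left(d \right)} = 0$ ($b{\left(d \right)} = \left(-1 + \frac{2 d}{9} + \frac{4}{9} \left(-1\right)\right) 0 = \left(-1 + \frac{2 d}{9} - \frac{4}{9}\right) 0 = \left(- \frac{13}{9} + \frac{2 d}{9}\right) 0 = 0$)
$b^{2}{\left(h{\left(\frac{3}{1},5 \right)} \right)} = 0^{2} = 0$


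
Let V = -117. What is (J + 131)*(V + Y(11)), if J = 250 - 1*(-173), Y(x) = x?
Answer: -58724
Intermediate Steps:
J = 423 (J = 250 + 173 = 423)
(J + 131)*(V + Y(11)) = (423 + 131)*(-117 + 11) = 554*(-106) = -58724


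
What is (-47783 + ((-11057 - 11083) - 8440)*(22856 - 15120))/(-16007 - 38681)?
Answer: 236614663/54688 ≈ 4326.6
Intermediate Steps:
(-47783 + ((-11057 - 11083) - 8440)*(22856 - 15120))/(-16007 - 38681) = (-47783 + (-22140 - 8440)*7736)/(-54688) = (-47783 - 30580*7736)*(-1/54688) = (-47783 - 236566880)*(-1/54688) = -236614663*(-1/54688) = 236614663/54688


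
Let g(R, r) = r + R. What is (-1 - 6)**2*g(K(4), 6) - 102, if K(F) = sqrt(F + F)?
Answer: 192 + 98*sqrt(2) ≈ 330.59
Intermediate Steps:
K(F) = sqrt(2)*sqrt(F) (K(F) = sqrt(2*F) = sqrt(2)*sqrt(F))
g(R, r) = R + r
(-1 - 6)**2*g(K(4), 6) - 102 = (-1 - 6)**2*(sqrt(2)*sqrt(4) + 6) - 102 = (-7)**2*(sqrt(2)*2 + 6) - 102 = 49*(2*sqrt(2) + 6) - 102 = 49*(6 + 2*sqrt(2)) - 102 = (294 + 98*sqrt(2)) - 102 = 192 + 98*sqrt(2)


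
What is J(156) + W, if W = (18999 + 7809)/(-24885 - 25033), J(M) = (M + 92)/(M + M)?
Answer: 250973/973401 ≈ 0.25783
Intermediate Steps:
J(M) = (92 + M)/(2*M) (J(M) = (92 + M)/((2*M)) = (92 + M)*(1/(2*M)) = (92 + M)/(2*M))
W = -13404/24959 (W = 26808/(-49918) = 26808*(-1/49918) = -13404/24959 ≈ -0.53704)
J(156) + W = (½)*(92 + 156)/156 - 13404/24959 = (½)*(1/156)*248 - 13404/24959 = 31/39 - 13404/24959 = 250973/973401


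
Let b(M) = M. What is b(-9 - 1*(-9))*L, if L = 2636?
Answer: 0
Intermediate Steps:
b(-9 - 1*(-9))*L = (-9 - 1*(-9))*2636 = (-9 + 9)*2636 = 0*2636 = 0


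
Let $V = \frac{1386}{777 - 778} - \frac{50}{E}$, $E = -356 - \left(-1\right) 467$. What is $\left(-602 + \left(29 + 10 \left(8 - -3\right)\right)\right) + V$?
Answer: $- \frac{205289}{111} \approx -1849.5$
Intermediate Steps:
$E = 111$ ($E = -356 - -467 = -356 + 467 = 111$)
$V = - \frac{153896}{111}$ ($V = \frac{1386}{777 - 778} - \frac{50}{111} = \frac{1386}{-1} - \frac{50}{111} = 1386 \left(-1\right) - \frac{50}{111} = -1386 - \frac{50}{111} = - \frac{153896}{111} \approx -1386.5$)
$\left(-602 + \left(29 + 10 \left(8 - -3\right)\right)\right) + V = \left(-602 + \left(29 + 10 \left(8 - -3\right)\right)\right) - \frac{153896}{111} = \left(-602 + \left(29 + 10 \left(8 + 3\right)\right)\right) - \frac{153896}{111} = \left(-602 + \left(29 + 10 \cdot 11\right)\right) - \frac{153896}{111} = \left(-602 + \left(29 + 110\right)\right) - \frac{153896}{111} = \left(-602 + 139\right) - \frac{153896}{111} = -463 - \frac{153896}{111} = - \frac{205289}{111}$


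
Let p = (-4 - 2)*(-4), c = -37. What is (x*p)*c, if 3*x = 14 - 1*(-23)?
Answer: -10952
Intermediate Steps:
p = 24 (p = -6*(-4) = 24)
x = 37/3 (x = (14 - 1*(-23))/3 = (14 + 23)/3 = (1/3)*37 = 37/3 ≈ 12.333)
(x*p)*c = ((37/3)*24)*(-37) = 296*(-37) = -10952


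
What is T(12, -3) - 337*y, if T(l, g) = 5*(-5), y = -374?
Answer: 126013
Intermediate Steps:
T(l, g) = -25
T(12, -3) - 337*y = -25 - 337*(-374) = -25 + 126038 = 126013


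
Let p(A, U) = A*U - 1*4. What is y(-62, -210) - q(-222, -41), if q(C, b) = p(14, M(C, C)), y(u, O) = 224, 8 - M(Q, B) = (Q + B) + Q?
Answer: -9208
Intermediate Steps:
M(Q, B) = 8 - B - 2*Q (M(Q, B) = 8 - ((Q + B) + Q) = 8 - ((B + Q) + Q) = 8 - (B + 2*Q) = 8 + (-B - 2*Q) = 8 - B - 2*Q)
p(A, U) = -4 + A*U (p(A, U) = A*U - 4 = -4 + A*U)
q(C, b) = 108 - 42*C (q(C, b) = -4 + 14*(8 - C - 2*C) = -4 + 14*(8 - 3*C) = -4 + (112 - 42*C) = 108 - 42*C)
y(-62, -210) - q(-222, -41) = 224 - (108 - 42*(-222)) = 224 - (108 + 9324) = 224 - 1*9432 = 224 - 9432 = -9208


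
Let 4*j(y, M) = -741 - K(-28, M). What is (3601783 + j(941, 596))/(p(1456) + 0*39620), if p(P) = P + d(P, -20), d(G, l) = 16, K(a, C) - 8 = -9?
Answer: 1800799/736 ≈ 2446.7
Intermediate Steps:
K(a, C) = -1 (K(a, C) = 8 - 9 = -1)
j(y, M) = -185 (j(y, M) = (-741 - 1*(-1))/4 = (-741 + 1)/4 = (¼)*(-740) = -185)
p(P) = 16 + P (p(P) = P + 16 = 16 + P)
(3601783 + j(941, 596))/(p(1456) + 0*39620) = (3601783 - 185)/((16 + 1456) + 0*39620) = 3601598/(1472 + 0) = 3601598/1472 = 3601598*(1/1472) = 1800799/736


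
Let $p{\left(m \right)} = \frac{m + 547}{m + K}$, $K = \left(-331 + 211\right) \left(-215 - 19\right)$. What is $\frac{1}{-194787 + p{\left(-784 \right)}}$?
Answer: $- \frac{27296}{5316906189} \approx -5.1338 \cdot 10^{-6}$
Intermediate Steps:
$K = 28080$ ($K = \left(-120\right) \left(-234\right) = 28080$)
$p{\left(m \right)} = \frac{547 + m}{28080 + m}$ ($p{\left(m \right)} = \frac{m + 547}{m + 28080} = \frac{547 + m}{28080 + m}$)
$\frac{1}{-194787 + p{\left(-784 \right)}} = \frac{1}{-194787 + \frac{547 - 784}{28080 - 784}} = \frac{1}{-194787 + \frac{1}{27296} \left(-237\right)} = \frac{1}{-194787 - \frac{237}{27296}} = \frac{1}{- \frac{5316906189}{27296}} = - \frac{27296}{5316906189}$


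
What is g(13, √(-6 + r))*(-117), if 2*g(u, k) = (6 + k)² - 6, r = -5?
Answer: -2223/2 - 702*I*√11 ≈ -1111.5 - 2328.3*I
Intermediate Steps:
g(u, k) = -3 + (6 + k)²/2 (g(u, k) = ((6 + k)² - 6)/2 = (-6 + (6 + k)²)/2 = -3 + (6 + k)²/2)
g(13, √(-6 + r))*(-117) = (-3 + (6 + √(-6 - 5))²/2)*(-117) = (-3 + (6 + √(-11))²/2)*(-117) = (-3 + (6 + I*√11)²/2)*(-117) = 351 - 117*(6 + I*√11)²/2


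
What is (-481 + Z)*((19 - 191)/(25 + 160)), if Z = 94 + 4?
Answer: 65876/185 ≈ 356.09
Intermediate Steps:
Z = 98
(-481 + Z)*((19 - 191)/(25 + 160)) = (-481 + 98)*((19 - 191)/(25 + 160)) = -(-65876)/185 = -383*(-172/185) = 65876/185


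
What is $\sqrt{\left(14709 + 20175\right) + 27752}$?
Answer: $2 \sqrt{15659} \approx 250.27$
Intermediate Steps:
$\sqrt{\left(14709 + 20175\right) + 27752} = \sqrt{34884 + 27752} = \sqrt{62636} = 2 \sqrt{15659}$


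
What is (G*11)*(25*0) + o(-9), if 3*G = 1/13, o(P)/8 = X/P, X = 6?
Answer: -16/3 ≈ -5.3333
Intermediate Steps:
o(P) = 48/P (o(P) = 8*(6/P) = 48/P)
G = 1/39 (G = (⅓)/13 = (⅓)*(1/13) = 1/39 ≈ 0.025641)
(G*11)*(25*0) + o(-9) = ((1/39)*11)*(25*0) + 48/(-9) = (11/39)*0 + 48*(-⅑) = 0 - 16/3 = -16/3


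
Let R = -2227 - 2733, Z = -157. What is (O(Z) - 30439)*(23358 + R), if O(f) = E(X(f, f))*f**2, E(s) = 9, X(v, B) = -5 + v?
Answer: 3521413996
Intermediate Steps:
O(f) = 9*f**2
R = -4960
(O(Z) - 30439)*(23358 + R) = (9*(-157)**2 - 30439)*(23358 - 4960) = (9*24649 - 30439)*18398 = (221841 - 30439)*18398 = 191402*18398 = 3521413996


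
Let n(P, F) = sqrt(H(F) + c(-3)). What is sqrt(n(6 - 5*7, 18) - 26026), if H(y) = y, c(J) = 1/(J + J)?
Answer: sqrt(-936936 + 6*sqrt(642))/6 ≈ 161.31*I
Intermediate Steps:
c(J) = 1/(2*J)
n(P, F) = sqrt(-1/6 + F) (n(P, F) = sqrt(F + (1/2)/(-3)) = sqrt(F + (1/2)*(-1/3)) = sqrt(F - 1/6) = sqrt(-1/6 + F))
sqrt(n(6 - 5*7, 18) - 26026) = sqrt(sqrt(-6 + 36*18)/6 - 26026) = sqrt(sqrt(-6 + 648)/6 - 26026) = sqrt(sqrt(642)/6 - 26026) = sqrt(-26026 + sqrt(642)/6)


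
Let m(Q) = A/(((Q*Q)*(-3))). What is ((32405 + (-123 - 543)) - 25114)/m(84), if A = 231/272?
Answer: -1816416000/11 ≈ -1.6513e+8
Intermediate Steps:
A = 231/272 (A = 231*(1/272) = 231/272 ≈ 0.84927)
m(Q) = -77/(272*Q²) (m(Q) = 231/(272*(((Q*Q)*(-3)))) = 231/(272*((Q²*(-3)))) = 231/(272*((-3*Q²))) = 231*(-1/(3*Q²))/272 = -77/(272*Q²))
((32405 + (-123 - 543)) - 25114)/m(84) = ((32405 + (-123 - 543)) - 25114)/((-77/272/84²)) = ((32405 - 666) - 25114)/((-77/272*1/7056)) = (31739 - 25114)/(-11/274176) = 6625*(-274176/11) = -1816416000/11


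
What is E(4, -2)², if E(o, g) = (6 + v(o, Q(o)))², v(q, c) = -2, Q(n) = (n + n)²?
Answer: 256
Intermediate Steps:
Q(n) = 4*n² (Q(n) = (2*n)² = 4*n²)
E(o, g) = 16 (E(o, g) = (6 - 2)² = 4² = 16)
E(4, -2)² = 16² = 256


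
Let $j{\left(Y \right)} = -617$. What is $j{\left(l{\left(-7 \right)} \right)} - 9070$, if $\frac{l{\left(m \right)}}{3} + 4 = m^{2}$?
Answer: $-9687$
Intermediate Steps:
$l{\left(m \right)} = -12 + 3 m^{2}$
$j{\left(l{\left(-7 \right)} \right)} - 9070 = -617 - 9070 = -9687$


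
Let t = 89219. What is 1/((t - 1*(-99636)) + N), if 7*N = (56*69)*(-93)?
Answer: 1/137519 ≈ 7.2717e-6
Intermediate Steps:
N = -51336 (N = ((56*69)*(-93))/7 = (3864*(-93))/7 = (1/7)*(-359352) = -51336)
1/((t - 1*(-99636)) + N) = 1/((89219 - 1*(-99636)) - 51336) = 1/((89219 + 99636) - 51336) = 1/(188855 - 51336) = 1/137519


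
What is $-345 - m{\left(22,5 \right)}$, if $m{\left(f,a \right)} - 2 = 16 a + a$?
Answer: $-432$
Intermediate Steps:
$m{\left(f,a \right)} = 2 + 17 a$ ($m{\left(f,a \right)} = 2 + \left(16 a + a\right) = 2 + 17 a$)
$-345 - m{\left(22,5 \right)} = -345 - \left(2 + 17 \cdot 5\right) = -345 - \left(2 + 85\right) = -345 - 87 = -432$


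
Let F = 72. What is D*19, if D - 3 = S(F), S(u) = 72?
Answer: 1425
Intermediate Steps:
D = 75 (D = 3 + 72 = 75)
D*19 = 75*19 = 1425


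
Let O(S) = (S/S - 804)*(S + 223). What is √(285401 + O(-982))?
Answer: √894878 ≈ 945.98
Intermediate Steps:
O(S) = -179069 - 803*S (O(S) = (1 - 804)*(223 + S) = -803*(223 + S) = -179069 - 803*S)
√(285401 + O(-982)) = √(285401 + (-179069 - 803*(-982))) = √(285401 + (-179069 + 788546)) = √(285401 + 609477) = √894878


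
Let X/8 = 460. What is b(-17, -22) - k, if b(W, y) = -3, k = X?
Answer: -3683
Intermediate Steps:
X = 3680 (X = 8*460 = 3680)
k = 3680
b(-17, -22) - k = -3 - 1*3680 = -3 - 3680 = -3683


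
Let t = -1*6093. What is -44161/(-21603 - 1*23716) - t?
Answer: 276172828/45319 ≈ 6094.0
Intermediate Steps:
t = -6093
-44161/(-21603 - 1*23716) - t = -44161/(-21603 - 1*23716) - 1*(-6093) = -44161/(-21603 - 23716) + 6093 = -44161/(-45319) + 6093 = -44161*(-1/45319) + 6093 = 44161/45319 + 6093 = 276172828/45319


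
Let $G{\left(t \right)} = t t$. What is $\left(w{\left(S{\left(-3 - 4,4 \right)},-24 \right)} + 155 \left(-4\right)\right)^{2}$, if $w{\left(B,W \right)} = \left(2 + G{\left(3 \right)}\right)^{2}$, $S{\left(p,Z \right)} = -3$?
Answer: $249001$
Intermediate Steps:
$G{\left(t \right)} = t^{2}$
$w{\left(B,W \right)} = 121$ ($w{\left(B,W \right)} = \left(2 + 3^{2}\right)^{2} = \left(2 + 9\right)^{2} = 11^{2} = 121$)
$\left(w{\left(S{\left(-3 - 4,4 \right)},-24 \right)} + 155 \left(-4\right)\right)^{2} = \left(121 + 155 \left(-4\right)\right)^{2} = \left(121 - 620\right)^{2} = \left(-499\right)^{2} = 249001$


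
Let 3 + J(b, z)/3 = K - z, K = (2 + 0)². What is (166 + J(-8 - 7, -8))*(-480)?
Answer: -92640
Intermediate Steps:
K = 4 (K = 2² = 4)
J(b, z) = 3 - 3*z (J(b, z) = -9 + 3*(4 - z) = -9 + (12 - 3*z) = 3 - 3*z)
(166 + J(-8 - 7, -8))*(-480) = (166 + (3 - 3*(-8)))*(-480) = (166 + (3 + 24))*(-480) = (166 + 27)*(-480) = 193*(-480) = -92640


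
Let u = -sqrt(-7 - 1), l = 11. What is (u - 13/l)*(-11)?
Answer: 13 + 22*I*sqrt(2) ≈ 13.0 + 31.113*I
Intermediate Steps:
u = -2*I*sqrt(2) (u = -sqrt(-8) = -2*I*sqrt(2) ≈ -2.8284*I)
(u - 13/l)*(-11) = (-2*I*sqrt(2) - 13/11)*(-11) = (-13/11 - 2*I*sqrt(2))*(-11) = 13 + 22*I*sqrt(2)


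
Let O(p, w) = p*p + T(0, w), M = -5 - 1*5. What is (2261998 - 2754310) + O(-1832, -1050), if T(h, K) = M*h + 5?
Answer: 2863917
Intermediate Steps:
M = -10 (M = -5 - 5 = -10)
T(h, K) = 5 - 10*h (T(h, K) = -10*h + 5 = 5 - 10*h)
O(p, w) = 5 + p² (O(p, w) = p*p + (5 - 10*0) = p² + (5 + 0) = p² + 5 = 5 + p²)
(2261998 - 2754310) + O(-1832, -1050) = (2261998 - 2754310) + (5 + (-1832)²) = -492312 + (5 + 3356224) = -492312 + 3356229 = 2863917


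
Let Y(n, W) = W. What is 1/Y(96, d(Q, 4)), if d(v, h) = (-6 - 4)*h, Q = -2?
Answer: -1/40 ≈ -0.025000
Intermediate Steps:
d(v, h) = -10*h
1/Y(96, d(Q, 4)) = 1/(-10*4) = 1/(-40) = -1/40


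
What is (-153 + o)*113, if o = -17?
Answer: -19210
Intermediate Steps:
(-153 + o)*113 = (-153 - 17)*113 = -170*113 = -19210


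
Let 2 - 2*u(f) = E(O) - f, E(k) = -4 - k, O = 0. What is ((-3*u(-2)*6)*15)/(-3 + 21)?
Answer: -30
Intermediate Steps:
u(f) = 3 + f/2 (u(f) = 1 - ((-4 - 1*0) - f)/2 = 1 - ((-4 + 0) - f)/2 = 1 - (-4 - f)/2 = 1 + (2 + f/2) = 3 + f/2)
((-3*u(-2)*6)*15)/(-3 + 21) = ((-3*(3 + (½)*(-2))*6)*15)/(-3 + 21) = ((-3*(3 - 1)*6)*15)/18 = ((-3*2*6)*15)*(1/18) = (-6*6*15)*(1/18) = -36*15*(1/18) = -540*1/18 = -30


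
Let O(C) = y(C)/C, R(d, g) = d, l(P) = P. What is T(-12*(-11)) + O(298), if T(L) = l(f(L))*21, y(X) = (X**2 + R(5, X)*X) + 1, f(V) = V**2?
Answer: 109129687/298 ≈ 3.6621e+5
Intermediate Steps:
y(X) = 1 + X**2 + 5*X (y(X) = (X**2 + 5*X) + 1 = 1 + X**2 + 5*X)
T(L) = 21*L**2 (T(L) = L**2*21 = 21*L**2)
O(C) = (1 + C**2 + 5*C)/C
T(-12*(-11)) + O(298) = 21*(-12*(-11))**2 + (5 + 298 + 1/298) = 21*132**2 + (5 + 298 + 1/298) = 21*17424 + 90295/298 = 365904 + 90295/298 = 109129687/298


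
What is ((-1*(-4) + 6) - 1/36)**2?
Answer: 128881/1296 ≈ 99.445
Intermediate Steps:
((-1*(-4) + 6) - 1/36)**2 = ((4 + 6) - 1/36)**2 = (10 - 1*1/36)**2 = (10 - 1/36)**2 = (359/36)**2 = 128881/1296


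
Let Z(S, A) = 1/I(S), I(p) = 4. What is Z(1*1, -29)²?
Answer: 1/16 ≈ 0.062500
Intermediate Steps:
Z(S, A) = ¼ (Z(S, A) = 1/4 = ¼)
Z(1*1, -29)² = (¼)² = 1/16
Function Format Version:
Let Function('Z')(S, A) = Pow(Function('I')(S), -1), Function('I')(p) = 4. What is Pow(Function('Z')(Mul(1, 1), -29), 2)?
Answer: Rational(1, 16) ≈ 0.062500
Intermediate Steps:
Function('Z')(S, A) = Rational(1, 4) (Function('Z')(S, A) = Pow(4, -1) = Rational(1, 4))
Pow(Function('Z')(Mul(1, 1), -29), 2) = Pow(Rational(1, 4), 2) = Rational(1, 16)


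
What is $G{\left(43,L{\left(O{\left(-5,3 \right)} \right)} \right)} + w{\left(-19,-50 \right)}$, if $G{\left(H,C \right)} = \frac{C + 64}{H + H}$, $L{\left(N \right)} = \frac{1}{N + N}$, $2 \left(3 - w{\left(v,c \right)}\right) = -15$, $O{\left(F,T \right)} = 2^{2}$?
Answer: $\frac{7737}{688} \approx 11.246$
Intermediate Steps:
$O{\left(F,T \right)} = 4$
$w{\left(v,c \right)} = \frac{21}{2}$ ($w{\left(v,c \right)} = 3 - - \frac{15}{2} = 3 + \frac{15}{2} = \frac{21}{2}$)
$L{\left(N \right)} = \frac{1}{2 N}$
$G{\left(H,C \right)} = \frac{64 + C}{2 H}$
$G{\left(43,L{\left(O{\left(-5,3 \right)} \right)} \right)} + w{\left(-19,-50 \right)} = \frac{64 + \frac{1}{2 \cdot 4}}{2 \cdot 43} + \frac{21}{2} = \frac{1}{2} \cdot \frac{1}{43} \left(64 + \frac{1}{2} \cdot \frac{1}{4}\right) + \frac{21}{2} = \frac{1}{2} \cdot \frac{1}{43} \left(64 + \frac{1}{8}\right) + \frac{21}{2} = \frac{1}{2} \cdot \frac{1}{43} \cdot \frac{513}{8} + \frac{21}{2} = \frac{513}{688} + \frac{21}{2} = \frac{7737}{688}$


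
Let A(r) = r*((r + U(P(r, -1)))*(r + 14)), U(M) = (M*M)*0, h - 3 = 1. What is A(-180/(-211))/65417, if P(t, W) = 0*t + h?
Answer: 101541600/614522784227 ≈ 0.00016524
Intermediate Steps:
h = 4 (h = 3 + 1 = 4)
P(t, W) = 4 (P(t, W) = 0*t + 4 = 0 + 4 = 4)
U(M) = 0 (U(M) = M²*0 = 0)
A(r) = r²*(14 + r) (A(r) = r*((r + 0)*(r + 14)) = r*(r*(14 + r)) = r²*(14 + r))
A(-180/(-211))/65417 = ((-180/(-211))²*(14 - 180/(-211)))/65417 = ((-180*(-1/211))²*(14 - 180*(-1/211)))*(1/65417) = ((180/211)²*(14 + 180/211))*(1/65417) = ((32400/44521)*(3134/211))*(1/65417) = (101541600/9393931)*(1/65417) = 101541600/614522784227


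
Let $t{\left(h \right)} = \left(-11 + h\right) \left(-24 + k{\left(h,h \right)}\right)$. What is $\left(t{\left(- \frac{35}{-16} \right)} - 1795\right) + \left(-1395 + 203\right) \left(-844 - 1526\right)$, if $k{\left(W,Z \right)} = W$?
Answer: $\frac{722799929}{256} \approx 2.8234 \cdot 10^{6}$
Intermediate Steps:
$t{\left(h \right)} = \left(-24 + h\right) \left(-11 + h\right)$ ($t{\left(h \right)} = \left(-11 + h\right) \left(-24 + h\right) = \left(-24 + h\right) \left(-11 + h\right)$)
$\left(t{\left(- \frac{35}{-16} \right)} - 1795\right) + \left(-1395 + 203\right) \left(-844 - 1526\right) = \left(\left(264 + \left(- \frac{35}{-16}\right)^{2} - 35 \left(- \frac{35}{-16}\right)\right) - 1795\right) + \left(-1395 + 203\right) \left(-844 - 1526\right) = \left(\left(264 + \left(\left(-35\right) \left(- \frac{1}{16}\right)\right)^{2} - 35 \left(\left(-35\right) \left(- \frac{1}{16}\right)\right)\right) - 1795\right) - -2825040 = \left(\left(264 + \left(\frac{35}{16}\right)^{2} - \frac{1225}{16}\right) - 1795\right) + 2825040 = \left(\left(264 + \frac{1225}{256} - \frac{1225}{16}\right) - 1795\right) + 2825040 = \left(\frac{49209}{256} - 1795\right) + 2825040 = - \frac{410311}{256} + 2825040 = \frac{722799929}{256}$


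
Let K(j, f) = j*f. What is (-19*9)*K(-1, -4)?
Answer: -684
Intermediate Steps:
K(j, f) = f*j
(-19*9)*K(-1, -4) = (-19*9)*(-4*(-1)) = -171*4 = -684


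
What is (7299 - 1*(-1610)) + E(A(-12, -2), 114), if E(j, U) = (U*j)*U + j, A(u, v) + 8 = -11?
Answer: -238034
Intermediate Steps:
A(u, v) = -19 (A(u, v) = -8 - 11 = -19)
E(j, U) = j + j*U² (E(j, U) = j*U² + j = j + j*U²)
(7299 - 1*(-1610)) + E(A(-12, -2), 114) = (7299 - 1*(-1610)) - 19*(1 + 114²) = (7299 + 1610) - 19*(1 + 12996) = 8909 - 19*12997 = 8909 - 246943 = -238034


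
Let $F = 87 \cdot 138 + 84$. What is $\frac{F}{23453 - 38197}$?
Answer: $- \frac{6045}{7372} \approx -0.81999$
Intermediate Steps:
$F = 12090$ ($F = 12006 + 84 = 12090$)
$\frac{F}{23453 - 38197} = \frac{12090}{23453 - 38197} = \frac{12090}{-14744} = 12090 \left(- \frac{1}{14744}\right) = - \frac{6045}{7372}$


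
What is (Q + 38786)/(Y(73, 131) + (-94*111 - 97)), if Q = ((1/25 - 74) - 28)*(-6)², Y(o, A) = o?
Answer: -438943/130725 ≈ -3.3578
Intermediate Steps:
Q = -91764/25 (Q = ((1/25 - 74) - 28)*36 = (-1849/25 - 28)*36 = -2549/25*36 = -91764/25 ≈ -3670.6)
(Q + 38786)/(Y(73, 131) + (-94*111 - 97)) = (-91764/25 + 38786)/(73 + (-94*111 - 97)) = 877886/(25*(73 + (-10434 - 97))) = 877886/(25*(73 - 10531)) = (877886/25)/(-10458) = (877886/25)*(-1/10458) = -438943/130725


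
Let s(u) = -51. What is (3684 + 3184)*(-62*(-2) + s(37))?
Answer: 501364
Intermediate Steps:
(3684 + 3184)*(-62*(-2) + s(37)) = (3684 + 3184)*(-62*(-2) - 51) = 6868*(124 - 51) = 6868*73 = 501364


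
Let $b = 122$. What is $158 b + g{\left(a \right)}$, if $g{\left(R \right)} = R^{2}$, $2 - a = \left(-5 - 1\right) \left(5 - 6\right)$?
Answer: $19292$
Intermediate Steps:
$a = -4$ ($a = 2 - \left(-5 - 1\right) \left(5 - 6\right) = 2 - \left(-6\right) \left(-1\right) = 2 - 6 = -4$)
$158 b + g{\left(a \right)} = 158 \cdot 122 + \left(-4\right)^{2} = 19276 + 16 = 19292$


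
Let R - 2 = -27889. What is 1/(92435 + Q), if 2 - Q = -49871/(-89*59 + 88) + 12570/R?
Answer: 143980581/13307807112230 ≈ 1.0819e-5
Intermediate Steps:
R = -27887 (R = 2 - 27889 = -27887)
Q = -1037892505/143980581 (Q = 2 - (-49871/(-89*59 + 88) + 12570/(-27887)) = 2 - (-49871/(-5251 + 88) + 12570*(-1/27887)) = 2 - (-49871/(-5163) - 12570/27887) = 2 - (-49871*(-1/5163) - 12570/27887) = 2 - (49871/5163 - 12570/27887) = 2 - 1*1325853667/143980581 = 2 - 1325853667/143980581 = -1037892505/143980581 ≈ -7.2086)
1/(92435 + Q) = 1/(92435 - 1037892505/143980581) = 1/(13307807112230/143980581) = 143980581/13307807112230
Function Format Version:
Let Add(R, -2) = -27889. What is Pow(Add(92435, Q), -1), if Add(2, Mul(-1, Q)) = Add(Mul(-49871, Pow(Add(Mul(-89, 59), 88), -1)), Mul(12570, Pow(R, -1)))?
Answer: Rational(143980581, 13307807112230) ≈ 1.0819e-5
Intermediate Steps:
R = -27887 (R = Add(2, -27889) = -27887)
Q = Rational(-1037892505, 143980581) (Q = Add(2, Mul(-1, Add(Mul(-49871, Pow(Add(Mul(-89, 59), 88), -1)), Mul(12570, Pow(-27887, -1))))) = Add(2, Mul(-1, Add(Mul(-49871, Pow(Add(-5251, 88), -1)), Mul(12570, Rational(-1, 27887))))) = Add(2, Mul(-1, Add(Mul(-49871, Pow(-5163, -1)), Rational(-12570, 27887)))) = Add(2, Mul(-1, Add(Mul(-49871, Rational(-1, 5163)), Rational(-12570, 27887)))) = Add(2, Mul(-1, Add(Rational(49871, 5163), Rational(-12570, 27887)))) = Add(2, Mul(-1, Rational(1325853667, 143980581))) = Add(2, Rational(-1325853667, 143980581)) = Rational(-1037892505, 143980581) ≈ -7.2086)
Pow(Add(92435, Q), -1) = Pow(Add(92435, Rational(-1037892505, 143980581)), -1) = Pow(Rational(13307807112230, 143980581), -1) = Rational(143980581, 13307807112230)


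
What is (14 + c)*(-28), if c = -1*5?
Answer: -252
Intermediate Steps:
c = -5
(14 + c)*(-28) = (14 - 5)*(-28) = 9*(-28) = -252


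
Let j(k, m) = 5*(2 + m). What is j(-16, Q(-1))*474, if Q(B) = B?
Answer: 2370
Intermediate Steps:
j(k, m) = 10 + 5*m
j(-16, Q(-1))*474 = (10 + 5*(-1))*474 = (10 - 5)*474 = 5*474 = 2370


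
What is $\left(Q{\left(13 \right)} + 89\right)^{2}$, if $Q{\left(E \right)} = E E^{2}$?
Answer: $5225796$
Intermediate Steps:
$Q{\left(E \right)} = E^{3}$
$\left(Q{\left(13 \right)} + 89\right)^{2} = \left(13^{3} + 89\right)^{2} = \left(2197 + 89\right)^{2} = 2286^{2} = 5225796$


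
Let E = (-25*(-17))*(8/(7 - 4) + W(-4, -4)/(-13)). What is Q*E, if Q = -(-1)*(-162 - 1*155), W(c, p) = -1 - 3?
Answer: -15628100/39 ≈ -4.0072e+5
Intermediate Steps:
W(c, p) = -4
Q = -317 (Q = -(-1)*(-162 - 155) = -(-1)*(-317) = -1*317 = -317)
E = 49300/39 (E = (-25*(-17))*(8/(7 - 4) - 4/(-13)) = 425*(8/3 - 4*(-1/13)) = 425*(8*(1/3) + 4/13) = 425*(8/3 + 4/13) = 425*(116/39) = 49300/39 ≈ 1264.1)
Q*E = -317*49300/39 = -15628100/39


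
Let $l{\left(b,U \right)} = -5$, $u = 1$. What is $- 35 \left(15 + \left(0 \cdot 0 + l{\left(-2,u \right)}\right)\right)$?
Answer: $-350$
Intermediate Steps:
$- 35 \left(15 + \left(0 \cdot 0 + l{\left(-2,u \right)}\right)\right) = - 35 \left(15 + \left(0 \cdot 0 - 5\right)\right) = - 35 \left(15 + \left(0 - 5\right)\right) = - 35 \left(15 - 5\right) = \left(-35\right) 10 = -350$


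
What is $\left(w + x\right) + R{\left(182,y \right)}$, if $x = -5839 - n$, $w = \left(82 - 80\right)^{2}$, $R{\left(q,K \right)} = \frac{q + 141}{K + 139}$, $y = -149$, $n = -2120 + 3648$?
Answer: $- \frac{73953}{10} \approx -7395.3$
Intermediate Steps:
$n = 1528$
$R{\left(q,K \right)} = \frac{141 + q}{139 + K}$
$w = 4$ ($w = 2^{2} = 4$)
$x = -7367$ ($x = -5839 - 1528 = -7367$)
$\left(w + x\right) + R{\left(182,y \right)} = \left(4 - 7367\right) + \frac{141 + 182}{139 - 149} = -7363 + \frac{1}{-10} \cdot 323 = -7363 - \frac{323}{10} = - \frac{73953}{10}$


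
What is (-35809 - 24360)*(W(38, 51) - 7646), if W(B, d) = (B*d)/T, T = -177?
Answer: 27181947440/59 ≈ 4.6071e+8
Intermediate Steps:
W(B, d) = -B*d/177 (W(B, d) = (B*d)/(-177) = (B*d)*(-1/177) = -B*d/177)
(-35809 - 24360)*(W(38, 51) - 7646) = (-35809 - 24360)*(-1/177*38*51 - 7646) = -60169*(-646/59 - 7646) = -60169*(-451760/59) = 27181947440/59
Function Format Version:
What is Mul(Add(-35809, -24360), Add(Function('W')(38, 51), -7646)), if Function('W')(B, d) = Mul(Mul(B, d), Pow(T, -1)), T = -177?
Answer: Rational(27181947440, 59) ≈ 4.6071e+8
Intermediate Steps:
Function('W')(B, d) = Mul(Rational(-1, 177), B, d) (Function('W')(B, d) = Mul(Mul(B, d), Pow(-177, -1)) = Mul(Mul(B, d), Rational(-1, 177)) = Mul(Rational(-1, 177), B, d))
Mul(Add(-35809, -24360), Add(Function('W')(38, 51), -7646)) = Mul(Add(-35809, -24360), Add(Mul(Rational(-1, 177), 38, 51), -7646)) = Mul(-60169, Add(Rational(-646, 59), -7646)) = Mul(-60169, Rational(-451760, 59)) = Rational(27181947440, 59)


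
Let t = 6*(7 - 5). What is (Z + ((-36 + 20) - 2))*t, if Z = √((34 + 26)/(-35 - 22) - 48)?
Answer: -216 + 24*I*√4427/19 ≈ -216.0 + 84.045*I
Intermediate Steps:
Z = 2*I*√4427/19 (Z = √(60/(-57) - 48) = √(60*(-1/57) - 48) = √(-20/19 - 48) = √(-932/19) = 2*I*√4427/19 ≈ 7.0038*I)
t = 12 (t = 6*2 = 12)
(Z + ((-36 + 20) - 2))*t = (2*I*√4427/19 + ((-36 + 20) - 2))*12 = (2*I*√4427/19 + (-16 - 2))*12 = (2*I*√4427/19 - 18)*12 = (-18 + 2*I*√4427/19)*12 = -216 + 24*I*√4427/19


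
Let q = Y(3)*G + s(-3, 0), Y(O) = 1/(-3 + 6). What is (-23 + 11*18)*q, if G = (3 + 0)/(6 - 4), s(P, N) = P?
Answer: -875/2 ≈ -437.50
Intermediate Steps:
Y(O) = 1/3
G = 3/2 ≈ 1.5000
q = -5/2 (q = (1/3)*(3/2) - 3 = 1/2 - 3 = -5/2 ≈ -2.5000)
(-23 + 11*18)*q = (-23 + 11*18)*(-5/2) = (-23 + 198)*(-5/2) = 175*(-5/2) = -875/2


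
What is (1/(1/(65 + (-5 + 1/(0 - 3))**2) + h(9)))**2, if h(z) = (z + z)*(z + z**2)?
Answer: 707281/1856212780041 ≈ 3.8103e-7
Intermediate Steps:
h(z) = 2*z*(z + z**2) (h(z) = (2*z)*(z + z**2) = 2*z*(z + z**2))
(1/(1/(65 + (-5 + 1/(0 - 3))**2) + h(9)))**2 = (1/(1/(65 + (-5 + 1/(0 - 3))**2) + 2*9**2*(1 + 9)))**2 = (1/(1/(65 + (-5 + 1/(-3))**2) + 2*81*10))**2 = (1/(1/(65 + (-5 - 1/3)**2) + 1620))**2 = (1/(1/(65 + (-16/3)**2) + 1620))**2 = (1/(1/(65 + 256/9) + 1620))**2 = (1/(1/(841/9) + 1620))**2 = (1/(9/841 + 1620))**2 = (1/(1362429/841))**2 = (841/1362429)**2 = 707281/1856212780041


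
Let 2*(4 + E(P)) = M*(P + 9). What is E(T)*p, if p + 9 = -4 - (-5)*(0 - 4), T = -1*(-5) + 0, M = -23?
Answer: 5445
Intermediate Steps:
T = 5 (T = 5 + 0 = 5)
E(P) = -215/2 - 23*P/2 (E(P) = -4 + (-23*(P + 9))/2 = -4 + (-23*(9 + P))/2 = -4 + (-207 - 23*P)/2 = -4 + (-207/2 - 23*P/2) = -215/2 - 23*P/2)
p = -33 (p = -9 + (-4 - (-5)*(0 - 4)) = -9 + (-4 - (-5)*(-4)) = -9 + (-4 - 1*20) = -9 + (-4 - 20) = -9 - 24 = -33)
E(T)*p = (-215/2 - 23/2*5)*(-33) = (-215/2 - 115/2)*(-33) = -165*(-33) = 5445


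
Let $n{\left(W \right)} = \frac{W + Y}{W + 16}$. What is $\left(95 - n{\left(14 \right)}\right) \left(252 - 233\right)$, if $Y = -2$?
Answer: $\frac{8987}{5} \approx 1797.4$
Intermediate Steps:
$n{\left(W \right)} = \frac{-2 + W}{16 + W}$ ($n{\left(W \right)} = \frac{W - 2}{W + 16} = \frac{-2 + W}{16 + W}$)
$\left(95 - n{\left(14 \right)}\right) \left(252 - 233\right) = \left(95 - \frac{-2 + 14}{16 + 14}\right) \left(252 - 233\right) = \left(95 - \frac{1}{30} \cdot 12\right) 19 = \left(95 - \frac{2}{5}\right) 19 = \frac{473}{5} \cdot 19 = \frac{8987}{5}$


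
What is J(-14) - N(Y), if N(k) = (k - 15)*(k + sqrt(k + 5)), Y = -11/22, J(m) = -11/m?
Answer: -195/28 + 93*sqrt(2)/4 ≈ 25.916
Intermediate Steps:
Y = -1/2 (Y = -11*1/22 = -1/2 ≈ -0.50000)
N(k) = (-15 + k)*(k + sqrt(5 + k))
J(-14) - N(Y) = -11/(-14) - ((-1/2)**2 - 15*(-1/2) - 15*sqrt(5 - 1/2) - sqrt(5 - 1/2)/2) = -11*(-1/14) - (1/4 + 15/2 - 45*sqrt(2)/2 - 3*sqrt(2)/4) = 11/14 - (1/4 + 15/2 - 45*sqrt(2)/2 - 3*sqrt(2)/4) = 11/14 - (31/4 - 93*sqrt(2)/4) = 11/14 + (-31/4 + 93*sqrt(2)/4) = -195/28 + 93*sqrt(2)/4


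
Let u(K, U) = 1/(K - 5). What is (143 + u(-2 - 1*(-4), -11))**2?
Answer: 183184/9 ≈ 20354.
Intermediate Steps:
u(K, U) = 1/(-5 + K)
(143 + u(-2 - 1*(-4), -11))**2 = (143 + 1/(-5 + (-2 - 1*(-4))))**2 = (143 + 1/(-5 + (-2 + 4)))**2 = (143 + 1/(-5 + 2))**2 = (143 + 1/(-3))**2 = (143 - 1/3)**2 = (428/3)**2 = 183184/9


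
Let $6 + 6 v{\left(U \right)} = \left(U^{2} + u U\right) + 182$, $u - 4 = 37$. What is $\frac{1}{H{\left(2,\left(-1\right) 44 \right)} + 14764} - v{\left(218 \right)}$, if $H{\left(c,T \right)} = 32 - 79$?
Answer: $- \frac{416770720}{44151} \approx -9439.7$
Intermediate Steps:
$u = 41$ ($u = 4 + 37 = 41$)
$H{\left(c,T \right)} = -47$ ($H{\left(c,T \right)} = 32 - 79 = -47$)
$v{\left(U \right)} = \frac{88}{3} + \frac{U^{2}}{6} + \frac{41 U}{6}$ ($v{\left(U \right)} = -1 + \frac{\left(U^{2} + 41 U\right) + 182}{6} = -1 + \frac{182 + U^{2} + 41 U}{6} = -1 + \left(\frac{91}{3} + \frac{U^{2}}{6} + \frac{41 U}{6}\right) = \frac{88}{3} + \frac{U^{2}}{6} + \frac{41 U}{6}$)
$\frac{1}{H{\left(2,\left(-1\right) 44 \right)} + 14764} - v{\left(218 \right)} = \frac{1}{-47 + 14764} - \left(\frac{88}{3} + \frac{218^{2}}{6} + \frac{41}{6} \cdot 218\right) = \frac{1}{14717} - \left(\frac{88}{3} + \frac{1}{6} \cdot 47524 + \frac{4469}{3}\right) = \frac{1}{14717} - \left(\frac{88}{3} + \frac{23762}{3} + \frac{4469}{3}\right) = \frac{1}{14717} - \frac{28319}{3} = - \frac{416770720}{44151}$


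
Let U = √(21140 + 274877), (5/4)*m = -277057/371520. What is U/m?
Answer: -464400*√296017/277057 ≈ -911.97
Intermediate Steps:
m = -277057/464400 (m = 4*(-277057/371520)/5 = 4*(-277057*1/371520)/5 = (⅘)*(-277057/371520) = -277057/464400 ≈ -0.59659)
U = √296017 ≈ 544.07
U/m = √296017/(-277057/464400) = √296017*(-464400/277057) = -464400*√296017/277057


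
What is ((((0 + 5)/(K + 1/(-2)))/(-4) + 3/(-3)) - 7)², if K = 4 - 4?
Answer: 121/4 ≈ 30.250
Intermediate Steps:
K = 0
((((0 + 5)/(K + 1/(-2)))/(-4) + 3/(-3)) - 7)² = ((((0 + 5)/(0 + 1/(-2)))/(-4) + 3/(-3)) - 7)² = (((5/(0 - ½))*(-¼) + 3*(-⅓)) - 7)² = (((5/(-½))*(-¼) - 1) - 7)² = (((5*(-2))*(-¼) - 1) - 7)² = ((-10*(-¼) - 1) - 7)² = ((5/2 - 1) - 7)² = (3/2 - 7)² = (-11/2)² = 121/4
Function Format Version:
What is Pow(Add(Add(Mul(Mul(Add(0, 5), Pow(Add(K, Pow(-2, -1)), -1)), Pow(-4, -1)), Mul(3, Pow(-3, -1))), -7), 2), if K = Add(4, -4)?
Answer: Rational(121, 4) ≈ 30.250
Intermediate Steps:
K = 0
Pow(Add(Add(Mul(Mul(Add(0, 5), Pow(Add(K, Pow(-2, -1)), -1)), Pow(-4, -1)), Mul(3, Pow(-3, -1))), -7), 2) = Pow(Add(Add(Mul(Mul(Add(0, 5), Pow(Add(0, Pow(-2, -1)), -1)), Pow(-4, -1)), Mul(3, Pow(-3, -1))), -7), 2) = Pow(Add(Add(Mul(Mul(5, Pow(Add(0, Rational(-1, 2)), -1)), Rational(-1, 4)), Mul(3, Rational(-1, 3))), -7), 2) = Pow(Add(Add(Mul(Mul(5, Pow(Rational(-1, 2), -1)), Rational(-1, 4)), -1), -7), 2) = Pow(Add(Add(Mul(Mul(5, -2), Rational(-1, 4)), -1), -7), 2) = Pow(Add(Add(Mul(-10, Rational(-1, 4)), -1), -7), 2) = Pow(Add(Add(Rational(5, 2), -1), -7), 2) = Pow(Add(Rational(3, 2), -7), 2) = Pow(Rational(-11, 2), 2) = Rational(121, 4)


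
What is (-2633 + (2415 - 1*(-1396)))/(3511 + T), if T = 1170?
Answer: 38/151 ≈ 0.25166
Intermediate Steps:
(-2633 + (2415 - 1*(-1396)))/(3511 + T) = (-2633 + (2415 - 1*(-1396)))/(3511 + 1170) = (-2633 + (2415 + 1396))/4681 = (-2633 + 3811)*(1/4681) = 1178*(1/4681) = 38/151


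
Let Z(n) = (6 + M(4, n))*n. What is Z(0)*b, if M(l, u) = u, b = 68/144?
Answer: 0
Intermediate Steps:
b = 17/36 (b = 68*(1/144) = 17/36 ≈ 0.47222)
Z(n) = n*(6 + n) (Z(n) = (6 + n)*n = n*(6 + n))
Z(0)*b = (0*(6 + 0))*(17/36) = (0*6)*(17/36) = 0*(17/36) = 0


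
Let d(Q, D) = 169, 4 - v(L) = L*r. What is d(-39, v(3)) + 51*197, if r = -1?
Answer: 10216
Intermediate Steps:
v(L) = 4 + L (v(L) = 4 - L*(-1) = 4 - (-1)*L = 4 + L)
d(-39, v(3)) + 51*197 = 169 + 51*197 = 169 + 10047 = 10216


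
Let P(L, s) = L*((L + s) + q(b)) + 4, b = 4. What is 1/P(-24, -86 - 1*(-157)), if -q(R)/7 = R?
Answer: -1/452 ≈ -0.0022124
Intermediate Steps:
q(R) = -7*R
P(L, s) = 4 + L*(-28 + L + s) (P(L, s) = L*((L + s) - 7*4) + 4 = L*((L + s) - 28) + 4 = L*(-28 + L + s) + 4 = 4 + L*(-28 + L + s))
1/P(-24, -86 - 1*(-157)) = 1/(4 + (-24)² - 28*(-24) - 24*(-86 - 1*(-157))) = 1/(4 + 576 + 672 - 24*(-86 + 157)) = 1/(4 + 576 + 672 - 24*71) = 1/(4 + 576 + 672 - 1704) = 1/(-452) = -1/452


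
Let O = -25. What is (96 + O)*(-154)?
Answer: -10934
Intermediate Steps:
(96 + O)*(-154) = (96 - 25)*(-154) = 71*(-154) = -10934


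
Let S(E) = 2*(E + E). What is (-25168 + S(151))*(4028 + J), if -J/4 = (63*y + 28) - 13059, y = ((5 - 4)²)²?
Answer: -1373127600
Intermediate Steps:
y = 1 (y = (1²)² = 1² = 1)
S(E) = 4*E (S(E) = 2*(2*E) = 4*E)
J = 51872 (J = -4*((63*1 + 28) - 13059) = -4*((63 + 28) - 13059) = -4*(91 - 13059) = -4*(-12968) = 51872)
(-25168 + S(151))*(4028 + J) = (-25168 + 4*151)*(4028 + 51872) = (-25168 + 604)*55900 = -24564*55900 = -1373127600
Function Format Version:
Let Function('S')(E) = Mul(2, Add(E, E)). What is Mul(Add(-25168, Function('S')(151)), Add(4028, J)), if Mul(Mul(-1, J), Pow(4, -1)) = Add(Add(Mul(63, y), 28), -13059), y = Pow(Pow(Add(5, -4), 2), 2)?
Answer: -1373127600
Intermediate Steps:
y = 1 (y = Pow(Pow(1, 2), 2) = Pow(1, 2) = 1)
Function('S')(E) = Mul(4, E) (Function('S')(E) = Mul(2, Mul(2, E)) = Mul(4, E))
J = 51872 (J = Mul(-4, Add(Add(Mul(63, 1), 28), -13059)) = Mul(-4, Add(Add(63, 28), -13059)) = Mul(-4, Add(91, -13059)) = Mul(-4, -12968) = 51872)
Mul(Add(-25168, Function('S')(151)), Add(4028, J)) = Mul(Add(-25168, Mul(4, 151)), Add(4028, 51872)) = Mul(Add(-25168, 604), 55900) = Mul(-24564, 55900) = -1373127600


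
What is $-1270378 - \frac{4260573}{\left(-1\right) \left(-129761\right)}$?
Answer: $- \frac{164849780231}{129761} \approx -1.2704 \cdot 10^{6}$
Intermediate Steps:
$-1270378 - \frac{4260573}{\left(-1\right) \left(-129761\right)} = -1270378 - \frac{4260573}{129761} = - \frac{164849780231}{129761}$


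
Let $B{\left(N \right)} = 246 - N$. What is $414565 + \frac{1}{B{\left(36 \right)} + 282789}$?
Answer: $\frac{117321480436}{282999} \approx 4.1457 \cdot 10^{5}$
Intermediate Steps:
$414565 + \frac{1}{B{\left(36 \right)} + 282789} = 414565 + \frac{1}{\left(246 - 36\right) + 282789} = 414565 + \frac{1}{210 + 282789} = 414565 + \frac{1}{282999} = \frac{117321480436}{282999}$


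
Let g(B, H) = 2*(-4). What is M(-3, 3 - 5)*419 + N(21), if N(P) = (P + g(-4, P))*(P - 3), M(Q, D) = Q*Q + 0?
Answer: 4005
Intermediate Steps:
g(B, H) = -8
M(Q, D) = Q² (M(Q, D) = Q² + 0 = Q²)
N(P) = (-8 + P)*(-3 + P) (N(P) = (P - 8)*(P - 3) = (-8 + P)*(-3 + P))
M(-3, 3 - 5)*419 + N(21) = (-3)²*419 + (24 + 21² - 11*21) = 9*419 + (24 + 441 - 231) = 3771 + 234 = 4005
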